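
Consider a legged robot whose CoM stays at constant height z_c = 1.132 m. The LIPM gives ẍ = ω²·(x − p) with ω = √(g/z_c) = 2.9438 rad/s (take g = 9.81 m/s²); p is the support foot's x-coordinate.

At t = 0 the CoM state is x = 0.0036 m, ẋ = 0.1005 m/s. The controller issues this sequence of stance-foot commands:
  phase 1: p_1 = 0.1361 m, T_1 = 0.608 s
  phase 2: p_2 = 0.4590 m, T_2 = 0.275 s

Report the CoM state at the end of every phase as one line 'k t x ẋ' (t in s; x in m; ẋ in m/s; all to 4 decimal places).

phase 1: p=0.1361, T=0.608, ωT=1.789830, cosh=3.077713, sinh=2.910724; start (x,ẋ)=(0.003600, 0.100500) → end (x,ẋ)=(-0.172326, -0.826028)
phase 2: p=0.4590, T=0.275, ωT=0.809545, cosh=1.345973, sinh=0.900912; start (x,ẋ)=(-0.172326, -0.826028) → end (x,ẋ)=(-0.643543, -2.786155)

1 0.6080 -0.1723 -0.8260
2 0.8830 -0.6435 -2.7862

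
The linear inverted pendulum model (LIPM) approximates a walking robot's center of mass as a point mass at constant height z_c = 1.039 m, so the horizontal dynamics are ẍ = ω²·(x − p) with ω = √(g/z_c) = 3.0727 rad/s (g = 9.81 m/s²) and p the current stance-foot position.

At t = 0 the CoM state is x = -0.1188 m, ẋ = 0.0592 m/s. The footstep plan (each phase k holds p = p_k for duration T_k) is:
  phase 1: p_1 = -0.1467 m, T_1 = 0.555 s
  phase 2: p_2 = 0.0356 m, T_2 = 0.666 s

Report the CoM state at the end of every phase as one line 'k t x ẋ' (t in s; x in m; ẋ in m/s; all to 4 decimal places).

phase 1: p=-0.1467, T=0.555, ωT=1.705349, cosh=2.842506, sinh=2.660797; start (x,ẋ)=(-0.118800, 0.059200) → end (x,ẋ)=(-0.016130, 0.396382)
phase 2: p=0.0356, T=0.666, ωT=2.046418, cosh=3.934662, sinh=3.805465; start (x,ẋ)=(-0.016130, 0.396382) → end (x,ẋ)=(0.322970, 0.954748)

1 0.5550 -0.0161 0.3964
2 1.2210 0.3230 0.9547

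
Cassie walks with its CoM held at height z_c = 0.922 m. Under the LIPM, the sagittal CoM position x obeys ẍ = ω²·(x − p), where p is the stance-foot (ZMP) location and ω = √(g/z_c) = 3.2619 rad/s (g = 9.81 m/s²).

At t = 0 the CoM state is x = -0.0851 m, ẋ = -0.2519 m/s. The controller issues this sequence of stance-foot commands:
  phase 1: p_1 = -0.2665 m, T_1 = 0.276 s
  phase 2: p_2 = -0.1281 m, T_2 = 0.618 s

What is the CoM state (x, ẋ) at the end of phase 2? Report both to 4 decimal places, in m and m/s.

phase 1: p=-0.2665, T=0.276, ωT=0.900284, cosh=1.433378, sinh=1.026924; start (x,ẋ)=(-0.085100, -0.251900) → end (x,ẋ)=(-0.085789, 0.246572)
phase 2: p=-0.1281, T=0.618, ωT=2.015854, cosh=3.820172, sinh=3.686965; start (x,ẋ)=(-0.085789, 0.246572) → end (x,ẋ)=(0.312237, 1.450797)

x = 0.3122, ẋ = 1.4508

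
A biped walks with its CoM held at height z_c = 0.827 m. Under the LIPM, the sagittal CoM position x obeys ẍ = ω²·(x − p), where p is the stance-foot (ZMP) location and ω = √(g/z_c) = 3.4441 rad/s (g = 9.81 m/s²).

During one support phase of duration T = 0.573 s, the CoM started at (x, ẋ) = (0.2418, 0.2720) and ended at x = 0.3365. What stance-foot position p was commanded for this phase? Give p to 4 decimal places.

p = 0.3108

ωT = 3.4441·0.573 = 1.973469; cosh(ωT) = 3.667285, sinh(ωT) = 3.528312
x(T) = p + (x₀−p)·cosh(ωT) + (ẋ₀/ω)·sinh(ωT) ⇒ p·(1 − cosh) = x(T) − x₀·cosh − (ẋ₀/ω)·sinh
numerator   = 0.3365 − (0.2418)·3.667285 − (0.2720/3.4441)·3.528312 = -0.828900
denominator = 1 − 3.667285 = -2.667285
p = -0.828900 / -2.667285 = 0.3108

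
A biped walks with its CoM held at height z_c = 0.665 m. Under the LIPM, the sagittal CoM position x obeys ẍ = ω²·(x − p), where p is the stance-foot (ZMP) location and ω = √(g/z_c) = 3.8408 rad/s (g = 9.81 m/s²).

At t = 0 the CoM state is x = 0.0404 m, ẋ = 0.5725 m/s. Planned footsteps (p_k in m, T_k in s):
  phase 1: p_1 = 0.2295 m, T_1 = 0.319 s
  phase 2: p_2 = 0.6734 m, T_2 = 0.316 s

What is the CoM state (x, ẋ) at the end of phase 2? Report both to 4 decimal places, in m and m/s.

phase 1: p=0.2295, T=0.319, ωT=1.225215, cosh=1.849297, sinh=1.555602; start (x,ẋ)=(0.040400, 0.572500) → end (x,ẋ)=(0.111672, -0.071104)
phase 2: p=0.6734, T=0.316, ωT=1.213693, cosh=1.831495, sinh=1.534397; start (x,ẋ)=(0.111672, -0.071104) → end (x,ẋ)=(-0.383808, -3.440663)

x = -0.3838, ẋ = -3.4407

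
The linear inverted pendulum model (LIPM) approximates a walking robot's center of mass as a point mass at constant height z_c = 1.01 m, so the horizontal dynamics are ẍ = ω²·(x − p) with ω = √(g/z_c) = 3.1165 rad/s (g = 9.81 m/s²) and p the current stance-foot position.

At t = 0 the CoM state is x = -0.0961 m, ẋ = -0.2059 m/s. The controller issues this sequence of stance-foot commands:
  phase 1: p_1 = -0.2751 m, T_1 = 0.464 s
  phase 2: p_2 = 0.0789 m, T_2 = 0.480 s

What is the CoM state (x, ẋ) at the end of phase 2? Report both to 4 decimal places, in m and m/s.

phase 1: p=-0.2751, T=0.464, ωT=1.446056, cosh=2.240916, sinh=2.005418; start (x,ẋ)=(-0.096100, -0.205900) → end (x,ẋ)=(-0.006469, 0.657325)
phase 2: p=0.0789, T=0.480, ωT=1.495920, cosh=2.343742, sinh=2.119699; start (x,ẋ)=(-0.006469, 0.657325) → end (x,ẋ)=(0.325898, 0.976646)

x = 0.3259, ẋ = 0.9766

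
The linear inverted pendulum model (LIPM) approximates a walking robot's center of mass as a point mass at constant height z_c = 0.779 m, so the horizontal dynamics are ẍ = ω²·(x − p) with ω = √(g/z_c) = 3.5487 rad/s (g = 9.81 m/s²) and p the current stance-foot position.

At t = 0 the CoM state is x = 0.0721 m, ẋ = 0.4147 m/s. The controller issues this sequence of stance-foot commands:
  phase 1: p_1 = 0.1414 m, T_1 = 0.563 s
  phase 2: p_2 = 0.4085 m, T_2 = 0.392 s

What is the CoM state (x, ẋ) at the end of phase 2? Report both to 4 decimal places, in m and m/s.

x = 0.5401, ẋ = 0.7252

phase 1: p=0.1414, T=0.563, ωT=1.997918, cosh=3.754653, sinh=3.619036; start (x,ẋ)=(0.072100, 0.414700) → end (x,ẋ)=(0.304122, 0.667044)
phase 2: p=0.4085, T=0.392, ωT=1.391090, cosh=2.134017, sinh=1.885213; start (x,ẋ)=(0.304122, 0.667044) → end (x,ẋ)=(0.540116, 0.725187)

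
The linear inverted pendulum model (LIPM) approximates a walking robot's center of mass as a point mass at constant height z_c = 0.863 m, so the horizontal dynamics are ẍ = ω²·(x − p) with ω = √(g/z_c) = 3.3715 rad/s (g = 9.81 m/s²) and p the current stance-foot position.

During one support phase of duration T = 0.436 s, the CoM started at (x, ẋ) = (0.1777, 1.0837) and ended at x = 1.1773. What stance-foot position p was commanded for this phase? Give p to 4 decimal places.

ωT = 3.3715·0.436 = 1.469974; cosh(ωT) = 2.289527, sinh(ωT) = 2.059595
x(T) = p + (x₀−p)·cosh(ωT) + (ẋ₀/ω)·sinh(ωT) ⇒ p·(1 − cosh) = x(T) − x₀·cosh − (ẋ₀/ω)·sinh
numerator   = 1.1773 − (0.1777)·2.289527 − (1.0837/3.3715)·2.059595 = 0.108436
denominator = 1 − 2.289527 = -1.289527
p = 0.108436 / -1.289527 = -0.0841

p = -0.0841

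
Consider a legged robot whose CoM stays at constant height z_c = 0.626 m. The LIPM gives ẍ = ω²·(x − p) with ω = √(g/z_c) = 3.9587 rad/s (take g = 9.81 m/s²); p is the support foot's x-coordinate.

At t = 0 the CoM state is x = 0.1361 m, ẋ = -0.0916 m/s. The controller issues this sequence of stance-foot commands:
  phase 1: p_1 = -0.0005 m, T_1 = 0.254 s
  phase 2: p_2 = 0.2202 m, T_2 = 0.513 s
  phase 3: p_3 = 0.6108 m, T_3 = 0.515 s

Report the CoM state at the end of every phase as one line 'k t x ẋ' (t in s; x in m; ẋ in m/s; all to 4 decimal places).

phase 1: p=-0.0005, T=0.254, ωT=1.005510, cosh=1.549579, sinh=1.183721; start (x,ẋ)=(0.136100, -0.091600) → end (x,ẋ)=(0.183783, 0.498166)
phase 2: p=0.2202, T=0.513, ωT=2.030813, cosh=3.875754, sinh=3.744526; start (x,ẋ)=(0.183783, 0.498166) → end (x,ẋ)=(0.550269, 1.390935)
phase 3: p=0.6108, T=0.515, ωT=2.038730, cosh=3.905523, sinh=3.775329; start (x,ẋ)=(0.550269, 1.390935) → end (x,ẋ)=(1.700899, 4.527662)

1 0.2540 0.1838 0.4982
2 0.7670 0.5503 1.3909
3 1.2820 1.7009 4.5277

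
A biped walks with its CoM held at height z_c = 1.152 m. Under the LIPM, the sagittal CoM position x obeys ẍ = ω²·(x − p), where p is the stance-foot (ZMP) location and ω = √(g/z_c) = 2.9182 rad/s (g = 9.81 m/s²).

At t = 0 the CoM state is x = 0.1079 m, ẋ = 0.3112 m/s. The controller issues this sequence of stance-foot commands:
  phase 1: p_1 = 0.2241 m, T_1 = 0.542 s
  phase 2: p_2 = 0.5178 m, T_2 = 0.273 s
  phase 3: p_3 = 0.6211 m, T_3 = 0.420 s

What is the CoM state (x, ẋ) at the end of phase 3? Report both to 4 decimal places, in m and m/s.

phase 1: p=0.2241, T=0.542, ωT=1.581664, cosh=2.534338, sinh=2.328705; start (x,ẋ)=(0.107900, 0.311200) → end (x,ẋ)=(0.177946, -0.000966)
phase 2: p=0.5178, T=0.273, ωT=0.796669, cosh=1.334484, sinh=0.883655; start (x,ẋ)=(0.177946, -0.000966) → end (x,ẋ)=(0.063977, -0.877666)
phase 3: p=0.6211, T=0.420, ωT=1.225644, cosh=1.849964, sinh=1.556395; start (x,ẋ)=(0.063977, -0.877666) → end (x,ẋ)=(-0.877652, -4.154031)

x = -0.8777, ẋ = -4.1540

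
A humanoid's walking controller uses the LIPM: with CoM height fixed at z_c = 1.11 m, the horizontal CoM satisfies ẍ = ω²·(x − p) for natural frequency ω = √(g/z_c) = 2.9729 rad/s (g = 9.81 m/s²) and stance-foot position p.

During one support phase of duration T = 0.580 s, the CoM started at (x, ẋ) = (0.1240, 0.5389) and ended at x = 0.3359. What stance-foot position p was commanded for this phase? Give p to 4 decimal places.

p = 0.2720

ωT = 2.9729·0.580 = 1.724282; cosh(ωT) = 2.893397, sinh(ωT) = 2.715096
x(T) = p + (x₀−p)·cosh(ωT) + (ẋ₀/ω)·sinh(ωT) ⇒ p·(1 − cosh) = x(T) − x₀·cosh − (ẋ₀/ω)·sinh
numerator   = 0.3359 − (0.1240)·2.893397 − (0.5389/2.9729)·2.715096 = -0.515049
denominator = 1 − 2.893397 = -1.893397
p = -0.515049 / -1.893397 = 0.2720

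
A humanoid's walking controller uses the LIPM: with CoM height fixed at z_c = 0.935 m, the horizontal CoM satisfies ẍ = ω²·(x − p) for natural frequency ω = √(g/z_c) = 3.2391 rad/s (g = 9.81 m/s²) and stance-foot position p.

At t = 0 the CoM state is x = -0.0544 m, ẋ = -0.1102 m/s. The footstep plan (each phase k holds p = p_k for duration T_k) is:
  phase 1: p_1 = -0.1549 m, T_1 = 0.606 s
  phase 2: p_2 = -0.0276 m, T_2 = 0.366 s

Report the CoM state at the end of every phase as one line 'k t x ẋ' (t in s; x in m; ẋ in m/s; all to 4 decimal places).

1 0.6060 0.0912 0.7360
2 0.9720 0.5220 1.8875

phase 1: p=-0.1549, T=0.606, ωT=1.962895, cosh=3.630179, sinh=3.489728; start (x,ẋ)=(-0.054400, -0.110200) → end (x,ẋ)=(0.091206, 0.735964)
phase 2: p=-0.0276, T=0.366, ωT=1.185511, cosh=1.788974, sinh=1.483384; start (x,ẋ)=(0.091206, 0.735964) → end (x,ẋ)=(0.521984, 1.887463)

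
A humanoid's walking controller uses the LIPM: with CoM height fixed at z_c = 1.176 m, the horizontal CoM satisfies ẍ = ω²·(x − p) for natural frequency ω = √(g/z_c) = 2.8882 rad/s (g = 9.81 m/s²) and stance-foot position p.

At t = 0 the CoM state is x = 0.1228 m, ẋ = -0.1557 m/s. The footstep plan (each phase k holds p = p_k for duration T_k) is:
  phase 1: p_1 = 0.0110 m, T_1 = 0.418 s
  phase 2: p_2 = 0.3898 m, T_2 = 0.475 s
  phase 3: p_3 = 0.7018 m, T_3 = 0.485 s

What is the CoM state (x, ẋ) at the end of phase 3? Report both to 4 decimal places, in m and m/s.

x = -1.4617, ẋ = -5.9671

phase 1: p=0.0110, T=0.418, ωT=1.207268, cosh=1.821674, sinh=1.522660; start (x,ẋ)=(0.122800, -0.155700) → end (x,ẋ)=(0.132578, 0.208034)
phase 2: p=0.3898, T=0.475, ωT=1.371895, cosh=2.098221, sinh=1.844595; start (x,ẋ)=(0.132578, 0.208034) → end (x,ẋ)=(-0.017045, -0.933865)
phase 3: p=0.7018, T=0.485, ωT=1.400777, cosh=2.152379, sinh=1.905973; start (x,ẋ)=(-0.017045, -0.933865) → end (x,ẋ)=(-1.461699, -5.967149)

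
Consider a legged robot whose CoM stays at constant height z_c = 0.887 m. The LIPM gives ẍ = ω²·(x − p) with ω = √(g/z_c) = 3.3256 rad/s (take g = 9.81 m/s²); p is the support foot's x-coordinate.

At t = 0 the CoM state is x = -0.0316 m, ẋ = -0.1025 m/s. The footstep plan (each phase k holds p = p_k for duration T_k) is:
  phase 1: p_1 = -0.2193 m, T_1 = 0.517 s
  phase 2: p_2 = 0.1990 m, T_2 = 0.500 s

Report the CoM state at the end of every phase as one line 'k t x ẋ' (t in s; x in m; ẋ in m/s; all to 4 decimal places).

1 0.5170 0.2380 1.3907
2 1.0170 1.3687 4.1291

phase 1: p=-0.2193, T=0.517, ωT=1.719335, cosh=2.880001, sinh=2.700816; start (x,ẋ)=(-0.031600, -0.102500) → end (x,ẋ)=(0.238033, 1.390690)
phase 2: p=0.1990, T=0.500, ωT=1.662800, cosh=2.731832, sinh=2.542225; start (x,ẋ)=(0.238033, 1.390690) → end (x,ẋ)=(1.368732, 4.129134)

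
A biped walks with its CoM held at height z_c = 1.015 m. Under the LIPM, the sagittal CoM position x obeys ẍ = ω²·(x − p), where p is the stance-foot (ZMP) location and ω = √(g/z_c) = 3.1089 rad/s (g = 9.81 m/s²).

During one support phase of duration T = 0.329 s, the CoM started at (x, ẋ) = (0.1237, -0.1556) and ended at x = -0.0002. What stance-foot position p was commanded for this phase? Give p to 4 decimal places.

ωT = 3.1089·0.329 = 1.022828; cosh(ωT) = 1.570313, sinh(ωT) = 1.210736
x(T) = p + (x₀−p)·cosh(ωT) + (ẋ₀/ω)·sinh(ωT) ⇒ p·(1 − cosh) = x(T) − x₀·cosh − (ẋ₀/ω)·sinh
numerator   = -0.0002 − (0.1237)·1.570313 − (-0.1556/3.1089)·1.210736 = -0.133851
denominator = 1 − 1.570313 = -0.570313
p = -0.133851 / -0.570313 = 0.2347

p = 0.2347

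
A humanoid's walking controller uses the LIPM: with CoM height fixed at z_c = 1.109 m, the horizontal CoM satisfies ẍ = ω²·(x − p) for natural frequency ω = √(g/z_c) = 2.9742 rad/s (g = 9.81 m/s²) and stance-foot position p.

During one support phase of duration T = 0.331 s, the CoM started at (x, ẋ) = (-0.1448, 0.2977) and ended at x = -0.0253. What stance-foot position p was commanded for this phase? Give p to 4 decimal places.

ωT = 2.9742·0.331 = 0.984460; cosh(ωT) = 1.525004, sinh(ωT) = 1.151363
x(T) = p + (x₀−p)·cosh(ωT) + (ẋ₀/ω)·sinh(ωT) ⇒ p·(1 − cosh) = x(T) − x₀·cosh − (ẋ₀/ω)·sinh
numerator   = -0.0253 − (-0.1448)·1.525004 − (0.2977/2.9742)·1.151363 = 0.080276
denominator = 1 − 1.525004 = -0.525004
p = 0.080276 / -0.525004 = -0.1529

p = -0.1529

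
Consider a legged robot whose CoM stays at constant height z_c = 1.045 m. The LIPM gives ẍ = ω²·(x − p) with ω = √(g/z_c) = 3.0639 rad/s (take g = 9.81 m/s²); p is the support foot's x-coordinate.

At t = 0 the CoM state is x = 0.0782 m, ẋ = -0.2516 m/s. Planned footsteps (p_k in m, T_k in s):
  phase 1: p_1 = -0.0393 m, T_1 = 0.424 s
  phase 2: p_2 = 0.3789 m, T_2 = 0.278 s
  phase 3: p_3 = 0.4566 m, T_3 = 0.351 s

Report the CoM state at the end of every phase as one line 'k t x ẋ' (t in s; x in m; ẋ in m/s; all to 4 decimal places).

1 0.4240 0.0528 0.1153
2 0.7020 -0.0368 -0.7981
3 1.0530 -0.6880 -3.2635

phase 1: p=-0.0393, T=0.424, ωT=1.299094, cosh=1.969376, sinh=1.696597; start (x,ẋ)=(0.078200, -0.251600) → end (x,ẋ)=(0.052781, 0.115294)
phase 2: p=0.3789, T=0.278, ωT=0.851764, cosh=1.385220, sinh=0.958558; start (x,ẋ)=(0.052781, 0.115294) → end (x,ẋ)=(-0.036776, -0.798079)
phase 3: p=0.4566, T=0.351, ωT=1.075429, cosh=1.636201, sinh=1.295049; start (x,ẋ)=(-0.036776, -0.798079) → end (x,ẋ)=(-0.687994, -3.263485)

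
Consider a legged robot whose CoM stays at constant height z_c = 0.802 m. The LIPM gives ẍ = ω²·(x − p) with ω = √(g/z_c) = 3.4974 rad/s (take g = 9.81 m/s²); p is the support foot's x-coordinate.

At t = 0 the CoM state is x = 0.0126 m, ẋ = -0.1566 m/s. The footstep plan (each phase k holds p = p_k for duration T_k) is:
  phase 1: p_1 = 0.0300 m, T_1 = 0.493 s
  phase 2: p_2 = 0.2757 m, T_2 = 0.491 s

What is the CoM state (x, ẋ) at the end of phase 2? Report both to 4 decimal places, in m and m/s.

x = -1.4010, ẋ = -5.7129

phase 1: p=0.0300, T=0.493, ωT=1.724218, cosh=2.893224, sinh=2.714911; start (x,ẋ)=(0.012600, -0.156600) → end (x,ẋ)=(-0.141905, -0.618294)
phase 2: p=0.2757, T=0.491, ωT=1.717223, cosh=2.874304, sinh=2.694740; start (x,ẋ)=(-0.141905, -0.618294) → end (x,ẋ)=(-1.401019, -5.712921)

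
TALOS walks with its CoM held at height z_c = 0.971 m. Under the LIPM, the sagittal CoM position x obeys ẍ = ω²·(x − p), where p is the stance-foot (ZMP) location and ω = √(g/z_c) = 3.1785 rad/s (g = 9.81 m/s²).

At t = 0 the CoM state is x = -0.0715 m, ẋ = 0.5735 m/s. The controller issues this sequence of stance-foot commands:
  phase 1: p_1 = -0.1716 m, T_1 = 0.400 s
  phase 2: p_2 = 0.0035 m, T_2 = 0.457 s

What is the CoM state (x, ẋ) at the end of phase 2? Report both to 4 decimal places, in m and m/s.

phase 1: p=-0.1716, T=0.400, ωT=1.271400, cosh=1.923140, sinh=1.642701; start (x,ẋ)=(-0.071500, 0.573500) → end (x,ẋ)=(0.317301, 1.625576)
phase 2: p=0.0035, T=0.457, ωT=1.452575, cosh=2.254036, sinh=2.020068; start (x,ẋ)=(0.317301, 1.625576) → end (x,ẋ)=(1.743938, 5.678952)

x = 1.7439, ẋ = 5.6790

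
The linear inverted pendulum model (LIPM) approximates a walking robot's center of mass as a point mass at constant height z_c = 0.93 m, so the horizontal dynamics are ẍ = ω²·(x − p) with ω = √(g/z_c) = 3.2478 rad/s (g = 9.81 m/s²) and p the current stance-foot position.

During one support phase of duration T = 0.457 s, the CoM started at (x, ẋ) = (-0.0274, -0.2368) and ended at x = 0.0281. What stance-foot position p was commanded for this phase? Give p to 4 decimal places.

ωT = 3.2478·0.457 = 1.484245; cosh(ωT) = 2.319153, sinh(ωT) = 2.092479
x(T) = p + (x₀−p)·cosh(ωT) + (ẋ₀/ω)·sinh(ωT) ⇒ p·(1 − cosh) = x(T) − x₀·cosh − (ẋ₀/ω)·sinh
numerator   = 0.0281 − (-0.0274)·2.319153 − (-0.2368/3.2478)·2.092479 = 0.244209
denominator = 1 − 2.319153 = -1.319153
p = 0.244209 / -1.319153 = -0.1851

p = -0.1851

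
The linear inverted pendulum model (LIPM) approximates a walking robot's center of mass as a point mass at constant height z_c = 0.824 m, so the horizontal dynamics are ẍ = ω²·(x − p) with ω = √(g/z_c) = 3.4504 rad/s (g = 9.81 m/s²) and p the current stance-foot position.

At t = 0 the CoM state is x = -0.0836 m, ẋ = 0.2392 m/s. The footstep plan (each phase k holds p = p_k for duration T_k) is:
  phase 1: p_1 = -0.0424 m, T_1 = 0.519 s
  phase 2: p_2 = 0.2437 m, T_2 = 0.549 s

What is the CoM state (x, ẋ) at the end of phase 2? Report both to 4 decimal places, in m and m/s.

x = -0.1698, ẋ = -1.2687

phase 1: p=-0.0424, T=0.519, ωT=1.790758, cosh=3.080413, sinh=2.913579; start (x,ẋ)=(-0.083600, 0.239200) → end (x,ẋ)=(0.032672, 0.322651)
phase 2: p=0.2437, T=0.549, ωT=1.894270, cosh=3.399060, sinh=3.248631; start (x,ẋ)=(0.032672, 0.322651) → end (x,ẋ)=(-0.169815, -1.268724)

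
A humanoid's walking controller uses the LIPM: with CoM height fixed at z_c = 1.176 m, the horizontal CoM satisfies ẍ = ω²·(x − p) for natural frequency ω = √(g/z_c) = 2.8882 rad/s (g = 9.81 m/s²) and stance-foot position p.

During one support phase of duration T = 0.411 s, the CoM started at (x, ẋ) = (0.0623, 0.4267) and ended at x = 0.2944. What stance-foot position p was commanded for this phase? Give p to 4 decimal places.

p = 0.0465

ωT = 2.8882·0.411 = 1.187050; cosh(ωT) = 1.791260, sinh(ωT) = 1.486140
x(T) = p + (x₀−p)·cosh(ωT) + (ẋ₀/ω)·sinh(ωT) ⇒ p·(1 − cosh) = x(T) − x₀·cosh − (ẋ₀/ω)·sinh
numerator   = 0.2944 − (0.0623)·1.791260 − (0.4267/2.8882)·1.486140 = -0.036756
denominator = 1 − 1.791260 = -0.791260
p = -0.036756 / -0.791260 = 0.0465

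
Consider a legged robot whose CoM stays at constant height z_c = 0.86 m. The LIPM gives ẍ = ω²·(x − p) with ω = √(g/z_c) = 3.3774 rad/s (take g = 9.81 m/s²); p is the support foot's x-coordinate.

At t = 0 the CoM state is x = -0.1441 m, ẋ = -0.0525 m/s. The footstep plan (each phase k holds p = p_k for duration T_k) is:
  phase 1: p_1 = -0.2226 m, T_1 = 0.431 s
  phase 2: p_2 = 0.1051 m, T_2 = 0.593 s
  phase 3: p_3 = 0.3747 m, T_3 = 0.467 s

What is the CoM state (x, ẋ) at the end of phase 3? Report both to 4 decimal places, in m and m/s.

x = -1.3467, ẋ = -5.5969

phase 1: p=-0.2226, T=0.431, ωT=1.455659, cosh=2.260278, sinh=2.027032; start (x,ẋ)=(-0.144100, -0.052500) → end (x,ẋ)=(-0.076677, 0.418754)
phase 2: p=0.1051, T=0.593, ωT=2.002798, cosh=3.772359, sinh=3.637402; start (x,ẋ)=(-0.076677, 0.418754) → end (x,ẋ)=(-0.129639, -0.653438)
phase 3: p=0.3747, T=0.467, ωT=1.577246, cosh=2.524073, sinh=2.317530; start (x,ẋ)=(-0.129639, -0.653438) → end (x,ẋ)=(-1.346668, -5.596896)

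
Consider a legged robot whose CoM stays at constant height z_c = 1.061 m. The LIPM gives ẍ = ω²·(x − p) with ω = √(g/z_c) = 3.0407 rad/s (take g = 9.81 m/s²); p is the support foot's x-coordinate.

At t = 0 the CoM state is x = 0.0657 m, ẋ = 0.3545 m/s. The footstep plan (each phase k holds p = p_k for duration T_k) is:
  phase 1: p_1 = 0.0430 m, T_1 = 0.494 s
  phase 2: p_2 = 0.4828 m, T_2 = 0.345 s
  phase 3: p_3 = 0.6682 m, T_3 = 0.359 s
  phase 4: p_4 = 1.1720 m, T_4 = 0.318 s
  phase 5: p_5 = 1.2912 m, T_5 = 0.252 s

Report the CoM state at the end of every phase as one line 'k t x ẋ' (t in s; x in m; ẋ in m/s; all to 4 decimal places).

1 0.4940 0.3453 0.9828
2 0.8390 0.6673 1.0516
3 1.1980 1.1237 1.7391
4 1.5160 1.7427 2.4523
5 1.7680 2.5621 4.3661

phase 1: p=0.0430, T=0.494, ωT=1.502106, cosh=2.356899, sinh=2.134238; start (x,ẋ)=(0.065700, 0.354500) → end (x,ẋ)=(0.345322, 0.982834)
phase 2: p=0.4828, T=0.345, ωT=1.049041, cosh=1.602593, sinh=1.252320; start (x,ẋ)=(0.345322, 0.982834) → end (x,ẋ)=(0.667261, 1.051576)
phase 3: p=0.6682, T=0.359, ωT=1.091611, cosh=1.657373, sinh=1.321698; start (x,ẋ)=(0.667261, 1.051576) → end (x,ẋ)=(1.123731, 1.739079)
phase 4: p=1.1720, T=0.318, ωT=0.966943, cosh=1.505068, sinh=1.124824; start (x,ẋ)=(1.123731, 1.739079) → end (x,ẋ)=(1.742676, 2.452338)
phase 5: p=1.2912, T=0.252, ωT=0.766256, cosh=1.308223, sinh=0.843473; start (x,ẋ)=(1.742676, 2.452338) → end (x,ẋ)=(2.562096, 4.366127)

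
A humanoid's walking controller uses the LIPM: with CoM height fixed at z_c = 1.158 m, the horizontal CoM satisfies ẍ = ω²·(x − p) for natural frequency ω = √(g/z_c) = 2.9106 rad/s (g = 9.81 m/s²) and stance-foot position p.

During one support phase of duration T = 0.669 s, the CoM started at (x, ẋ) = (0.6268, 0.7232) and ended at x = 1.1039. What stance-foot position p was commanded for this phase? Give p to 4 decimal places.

p = 0.7727

ωT = 2.9106·0.669 = 1.947191; cosh(ωT) = 3.575824, sinh(ωT) = 3.433150
x(T) = p + (x₀−p)·cosh(ωT) + (ẋ₀/ω)·sinh(ωT) ⇒ p·(1 − cosh) = x(T) − x₀·cosh − (ẋ₀/ω)·sinh
numerator   = 1.1039 − (0.6268)·3.575824 − (0.7232/2.9106)·3.433150 = -1.990465
denominator = 1 − 3.575824 = -2.575824
p = -1.990465 / -2.575824 = 0.7727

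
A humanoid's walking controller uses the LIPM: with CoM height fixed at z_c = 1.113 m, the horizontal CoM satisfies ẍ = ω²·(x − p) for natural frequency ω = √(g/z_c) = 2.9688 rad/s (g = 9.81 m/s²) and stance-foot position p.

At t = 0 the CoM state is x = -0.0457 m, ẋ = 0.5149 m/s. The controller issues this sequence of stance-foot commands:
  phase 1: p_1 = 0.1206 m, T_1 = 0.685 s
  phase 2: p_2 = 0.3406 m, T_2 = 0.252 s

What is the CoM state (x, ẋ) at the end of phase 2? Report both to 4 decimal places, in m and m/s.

x = 0.1032, ẋ = -0.3332

phase 1: p=0.1206, T=0.685, ωT=2.033628, cosh=3.886310, sinh=3.755450; start (x,ẋ)=(-0.045700, 0.514900) → end (x,ẋ)=(0.125641, 0.146952)
phase 2: p=0.3406, T=0.252, ωT=0.748138, cosh=1.293154, sinh=0.819907; start (x,ẋ)=(0.125641, 0.146952) → end (x,ẋ)=(0.103209, -0.333208)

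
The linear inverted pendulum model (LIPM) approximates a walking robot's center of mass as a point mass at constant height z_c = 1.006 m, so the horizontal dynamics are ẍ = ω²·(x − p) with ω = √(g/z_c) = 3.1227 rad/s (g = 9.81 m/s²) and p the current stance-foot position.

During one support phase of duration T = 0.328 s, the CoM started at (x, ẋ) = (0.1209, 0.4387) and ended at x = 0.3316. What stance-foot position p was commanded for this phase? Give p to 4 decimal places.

p = 0.0505

ωT = 3.1227·0.328 = 1.024246; cosh(ωT) = 1.572030, sinh(ωT) = 1.212963
x(T) = p + (x₀−p)·cosh(ωT) + (ẋ₀/ω)·sinh(ωT) ⇒ p·(1 − cosh) = x(T) − x₀·cosh − (ẋ₀/ω)·sinh
numerator   = 0.3316 − (0.1209)·1.572030 − (0.4387/3.1227)·1.212963 = -0.028865
denominator = 1 − 1.572030 = -0.572030
p = -0.028865 / -0.572030 = 0.0505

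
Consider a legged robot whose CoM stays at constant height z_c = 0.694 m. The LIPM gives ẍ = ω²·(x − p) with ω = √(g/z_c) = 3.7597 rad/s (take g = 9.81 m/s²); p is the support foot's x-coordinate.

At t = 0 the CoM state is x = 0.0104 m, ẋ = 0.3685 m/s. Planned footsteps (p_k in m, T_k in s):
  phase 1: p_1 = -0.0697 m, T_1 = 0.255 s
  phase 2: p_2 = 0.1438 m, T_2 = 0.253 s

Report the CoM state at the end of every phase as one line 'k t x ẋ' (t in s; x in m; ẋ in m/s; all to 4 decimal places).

phase 1: p=-0.0697, T=0.255, ωT=0.958724, cosh=1.495873, sinh=1.112491; start (x,ẋ)=(0.010400, 0.368500) → end (x,ẋ)=(0.159158, 0.886258)
phase 2: p=0.1438, T=0.253, ωT=0.951204, cosh=1.487550, sinh=1.101275; start (x,ẋ)=(0.159158, 0.886258) → end (x,ẋ)=(0.426245, 1.381944)

1 0.2550 0.1592 0.8863
2 0.5080 0.4262 1.3819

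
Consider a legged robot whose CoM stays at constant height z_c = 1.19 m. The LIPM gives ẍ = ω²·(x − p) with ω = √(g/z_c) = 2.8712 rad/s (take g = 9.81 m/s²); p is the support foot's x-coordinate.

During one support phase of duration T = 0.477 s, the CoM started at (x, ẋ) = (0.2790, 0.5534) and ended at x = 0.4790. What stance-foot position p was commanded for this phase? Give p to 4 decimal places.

ωT = 2.8712·0.477 = 1.369562; cosh(ωT) = 2.093924, sinh(ωT) = 1.839705
x(T) = p + (x₀−p)·cosh(ωT) + (ẋ₀/ω)·sinh(ωT) ⇒ p·(1 − cosh) = x(T) − x₀·cosh − (ẋ₀/ω)·sinh
numerator   = 0.4790 − (0.2790)·2.093924 − (0.5534/2.8712)·1.839705 = -0.459793
denominator = 1 − 2.093924 = -1.093924
p = -0.459793 / -1.093924 = 0.4203

p = 0.4203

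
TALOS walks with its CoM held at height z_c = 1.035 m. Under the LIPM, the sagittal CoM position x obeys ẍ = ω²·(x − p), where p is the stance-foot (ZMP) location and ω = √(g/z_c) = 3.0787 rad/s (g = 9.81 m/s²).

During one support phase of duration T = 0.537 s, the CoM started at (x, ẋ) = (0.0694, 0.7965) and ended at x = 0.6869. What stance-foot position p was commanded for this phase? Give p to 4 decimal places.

ωT = 3.0787·0.537 = 1.653262; cosh(ωT) = 2.707708, sinh(ωT) = 2.516284
x(T) = p + (x₀−p)·cosh(ωT) + (ẋ₀/ω)·sinh(ωT) ⇒ p·(1 − cosh) = x(T) − x₀·cosh − (ẋ₀/ω)·sinh
numerator   = 0.6869 − (0.0694)·2.707708 − (0.7965/3.0787)·2.516284 = -0.152011
denominator = 1 − 2.707708 = -1.707708
p = -0.152011 / -1.707708 = 0.0890

p = 0.0890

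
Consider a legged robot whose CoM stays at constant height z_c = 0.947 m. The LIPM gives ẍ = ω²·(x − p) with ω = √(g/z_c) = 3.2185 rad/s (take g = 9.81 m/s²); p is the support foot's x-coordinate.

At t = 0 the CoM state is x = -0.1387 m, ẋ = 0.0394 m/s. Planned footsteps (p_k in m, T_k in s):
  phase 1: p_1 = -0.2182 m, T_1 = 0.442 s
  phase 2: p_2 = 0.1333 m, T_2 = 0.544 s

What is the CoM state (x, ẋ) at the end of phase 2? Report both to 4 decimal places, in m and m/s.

x = 0.1878, ẋ = 0.3627

phase 1: p=-0.2182, T=0.442, ωT=1.422577, cosh=2.194444, sinh=1.953352; start (x,ẋ)=(-0.138700, 0.039400) → end (x,ẋ)=(-0.019829, 0.586267)
phase 2: p=0.1333, T=0.544, ωT=1.750864, cosh=2.966600, sinh=2.792976; start (x,ẋ)=(-0.019829, 0.586267) → end (x,ẋ)=(0.187782, 0.362710)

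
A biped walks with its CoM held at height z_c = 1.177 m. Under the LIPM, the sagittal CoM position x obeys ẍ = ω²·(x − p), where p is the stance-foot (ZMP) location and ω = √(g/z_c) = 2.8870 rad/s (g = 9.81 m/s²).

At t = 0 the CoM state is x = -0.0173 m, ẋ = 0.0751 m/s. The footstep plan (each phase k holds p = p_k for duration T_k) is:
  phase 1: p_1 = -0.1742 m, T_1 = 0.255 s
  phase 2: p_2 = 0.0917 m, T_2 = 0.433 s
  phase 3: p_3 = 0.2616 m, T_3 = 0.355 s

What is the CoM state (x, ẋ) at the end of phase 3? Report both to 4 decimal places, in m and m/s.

phase 1: p=-0.1742, T=0.255, ωT=0.736185, cosh=1.283446, sinh=0.804509; start (x,ẋ)=(-0.017300, 0.075100) → end (x,ẋ)=(0.048101, 0.460805)
phase 2: p=0.0917, T=0.433, ωT=1.250071, cosh=1.888538, sinh=1.602053; start (x,ẋ)=(0.048101, 0.460805) → end (x,ẋ)=(0.265071, 0.668595)
phase 3: p=0.2616, T=0.355, ωT=1.024885, cosh=1.572806, sinh=1.213969; start (x,ẋ)=(0.265071, 0.668595) → end (x,ẋ)=(0.548199, 1.063734)

x = 0.5482, ẋ = 1.0637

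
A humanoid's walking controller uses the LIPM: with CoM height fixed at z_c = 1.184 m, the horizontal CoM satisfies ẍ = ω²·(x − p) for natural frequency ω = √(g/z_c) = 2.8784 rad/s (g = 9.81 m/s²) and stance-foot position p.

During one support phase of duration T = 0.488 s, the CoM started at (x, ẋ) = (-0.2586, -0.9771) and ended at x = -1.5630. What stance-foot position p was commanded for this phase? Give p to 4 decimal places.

ωT = 2.8784·0.488 = 1.404659; cosh(ωT) = 2.159794, sinh(ωT) = 1.914344
x(T) = p + (x₀−p)·cosh(ωT) + (ẋ₀/ω)·sinh(ωT) ⇒ p·(1 − cosh) = x(T) − x₀·cosh − (ẋ₀/ω)·sinh
numerator   = -1.5630 − (-0.2586)·2.159794 − (-0.9771/2.8784)·1.914344 = -0.354635
denominator = 1 − 2.159794 = -1.159794
p = -0.354635 / -1.159794 = 0.3058

p = 0.3058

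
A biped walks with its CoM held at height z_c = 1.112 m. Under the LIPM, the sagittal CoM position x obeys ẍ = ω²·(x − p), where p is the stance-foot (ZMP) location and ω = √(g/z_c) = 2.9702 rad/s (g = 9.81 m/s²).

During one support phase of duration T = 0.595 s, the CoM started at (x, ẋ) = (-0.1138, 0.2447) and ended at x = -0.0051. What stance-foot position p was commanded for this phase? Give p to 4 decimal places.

ωT = 2.9702·0.595 = 1.767269; cosh(ωT) = 3.012820, sinh(ωT) = 2.842022
x(T) = p + (x₀−p)·cosh(ωT) + (ẋ₀/ω)·sinh(ωT) ⇒ p·(1 − cosh) = x(T) − x₀·cosh − (ẋ₀/ω)·sinh
numerator   = -0.0051 − (-0.1138)·3.012820 − (0.2447/2.9702)·2.842022 = 0.103619
denominator = 1 − 3.012820 = -2.012820
p = 0.103619 / -2.012820 = -0.0515

p = -0.0515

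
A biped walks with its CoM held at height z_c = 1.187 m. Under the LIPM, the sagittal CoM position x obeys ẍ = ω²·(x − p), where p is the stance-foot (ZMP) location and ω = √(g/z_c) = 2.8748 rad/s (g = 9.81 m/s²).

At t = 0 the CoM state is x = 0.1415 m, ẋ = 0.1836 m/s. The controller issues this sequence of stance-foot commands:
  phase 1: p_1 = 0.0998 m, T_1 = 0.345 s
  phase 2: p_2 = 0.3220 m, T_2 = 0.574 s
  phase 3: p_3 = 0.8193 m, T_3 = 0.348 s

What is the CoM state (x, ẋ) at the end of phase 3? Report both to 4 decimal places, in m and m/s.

phase 1: p=0.0998, T=0.345, ωT=0.991806, cosh=1.533503, sinh=1.162597; start (x,ẋ)=(0.141500, 0.183600) → end (x,ẋ)=(0.237997, 0.420922)
phase 2: p=0.3220, T=0.574, ωT=1.650135, cosh=2.699854, sinh=2.507830; start (x,ẋ)=(0.237997, 0.420922) → end (x,ẋ)=(0.462394, 0.530805)
phase 3: p=0.8193, T=0.348, ωT=1.000430, cosh=1.543587, sinh=1.175865; start (x,ẋ)=(0.462394, 0.530805) → end (x,ẋ)=(0.485498, -0.387131)

x = 0.4855, ẋ = -0.3871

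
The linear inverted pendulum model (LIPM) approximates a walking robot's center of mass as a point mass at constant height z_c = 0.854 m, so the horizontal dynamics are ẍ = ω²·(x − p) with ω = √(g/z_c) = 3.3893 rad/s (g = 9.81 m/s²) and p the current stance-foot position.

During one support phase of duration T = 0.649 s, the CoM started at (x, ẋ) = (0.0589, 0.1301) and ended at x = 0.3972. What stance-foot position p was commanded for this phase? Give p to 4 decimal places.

ωT = 3.3893·0.649 = 2.199656; cosh(ωT) = 4.566374, sinh(ωT) = 4.455533
x(T) = p + (x₀−p)·cosh(ωT) + (ẋ₀/ω)·sinh(ωT) ⇒ p·(1 − cosh) = x(T) − x₀·cosh − (ẋ₀/ω)·sinh
numerator   = 0.3972 − (0.0589)·4.566374 − (0.1301/3.3893)·4.455533 = -0.042787
denominator = 1 − 4.566374 = -3.566374
p = -0.042787 / -3.566374 = 0.0120

p = 0.0120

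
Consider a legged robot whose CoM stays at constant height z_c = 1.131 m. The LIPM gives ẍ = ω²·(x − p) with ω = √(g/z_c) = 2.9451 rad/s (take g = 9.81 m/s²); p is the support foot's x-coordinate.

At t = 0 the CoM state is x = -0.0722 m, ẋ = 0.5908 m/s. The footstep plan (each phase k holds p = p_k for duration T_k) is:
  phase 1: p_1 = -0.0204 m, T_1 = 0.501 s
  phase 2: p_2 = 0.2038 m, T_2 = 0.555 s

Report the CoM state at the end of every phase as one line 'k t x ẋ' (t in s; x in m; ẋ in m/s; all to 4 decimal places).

phase 1: p=-0.0204, T=0.501, ωT=1.475495, cosh=2.300933, sinh=2.072267; start (x,ẋ)=(-0.072200, 0.590800) → end (x,ẋ)=(0.276118, 1.043254)
phase 2: p=0.2038, T=0.555, ωT=1.634531, cosh=2.661047, sinh=2.466003; start (x,ẋ)=(0.276118, 1.043254) → end (x,ẋ)=(1.269782, 3.301364)

1 0.5010 0.2761 1.0433
2 1.0560 1.2698 3.3014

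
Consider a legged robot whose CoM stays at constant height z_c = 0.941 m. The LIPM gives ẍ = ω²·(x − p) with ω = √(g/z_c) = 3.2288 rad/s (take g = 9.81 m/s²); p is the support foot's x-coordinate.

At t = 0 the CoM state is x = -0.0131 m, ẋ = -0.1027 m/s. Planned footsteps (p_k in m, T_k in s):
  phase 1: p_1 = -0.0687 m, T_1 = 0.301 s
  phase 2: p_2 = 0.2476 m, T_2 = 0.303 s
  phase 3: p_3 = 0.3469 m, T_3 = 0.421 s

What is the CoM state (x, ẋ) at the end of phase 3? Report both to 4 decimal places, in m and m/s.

x = -1.1852, ẋ = -4.7761

phase 1: p=-0.0687, T=0.301, ωT=0.971869, cosh=1.510627, sinh=1.132252; start (x,ẋ)=(-0.013100, -0.102700) → end (x,ẋ)=(-0.020723, 0.048122)
phase 2: p=0.2476, T=0.303, ωT=0.978326, cosh=1.517970, sinh=1.142030; start (x,ẋ)=(-0.020723, 0.048122) → end (x,ẋ)=(-0.142686, -0.916364)
phase 3: p=0.3469, T=0.421, ωT=1.359325, cosh=2.075199, sinh=1.818365; start (x,ẋ)=(-0.142686, -0.916364) → end (x,ẋ)=(-1.185157, -4.776063)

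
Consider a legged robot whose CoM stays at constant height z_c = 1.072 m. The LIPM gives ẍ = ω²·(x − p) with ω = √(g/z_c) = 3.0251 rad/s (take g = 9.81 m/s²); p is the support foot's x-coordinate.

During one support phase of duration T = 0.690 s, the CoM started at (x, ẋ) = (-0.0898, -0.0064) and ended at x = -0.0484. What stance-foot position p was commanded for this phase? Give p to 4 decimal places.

ωT = 3.0251·0.690 = 2.087319; cosh(ωT) = 4.093644, sinh(ωT) = 3.969625
x(T) = p + (x₀−p)·cosh(ωT) + (ẋ₀/ω)·sinh(ωT) ⇒ p·(1 − cosh) = x(T) − x₀·cosh − (ẋ₀/ω)·sinh
numerator   = -0.0484 − (-0.0898)·4.093644 − (-0.0064/3.0251)·3.969625 = 0.327607
denominator = 1 − 4.093644 = -3.093644
p = 0.327607 / -3.093644 = -0.1059

p = -0.1059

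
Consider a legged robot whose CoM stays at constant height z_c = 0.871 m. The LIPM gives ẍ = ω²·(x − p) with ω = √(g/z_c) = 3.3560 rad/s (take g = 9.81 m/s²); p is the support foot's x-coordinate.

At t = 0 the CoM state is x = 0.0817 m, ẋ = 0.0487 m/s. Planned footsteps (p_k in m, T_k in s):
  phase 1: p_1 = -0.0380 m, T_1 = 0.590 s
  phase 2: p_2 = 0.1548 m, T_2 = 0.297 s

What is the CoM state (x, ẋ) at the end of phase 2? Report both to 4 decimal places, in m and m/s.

phase 1: p=-0.0380, T=0.590, ωT=1.980040, cosh=3.690548, sinh=3.552484; start (x,ẋ)=(0.081700, 0.048700) → end (x,ẋ)=(0.455310, 1.606810)
phase 2: p=0.1548, T=0.297, ωT=0.996732, cosh=1.539248, sinh=1.170165; start (x,ẋ)=(0.455310, 1.606810) → end (x,ẋ)=(1.177619, 3.653403)

x = 1.1776, ẋ = 3.6534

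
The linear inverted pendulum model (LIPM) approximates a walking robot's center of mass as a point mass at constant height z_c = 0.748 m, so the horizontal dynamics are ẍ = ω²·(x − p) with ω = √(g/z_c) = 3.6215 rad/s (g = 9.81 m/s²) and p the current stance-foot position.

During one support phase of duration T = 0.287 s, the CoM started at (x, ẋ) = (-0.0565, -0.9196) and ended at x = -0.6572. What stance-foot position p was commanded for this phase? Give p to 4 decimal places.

ωT = 3.6215·0.287 = 1.039370; cosh(ωT) = 1.590557, sinh(ωT) = 1.236880
x(T) = p + (x₀−p)·cosh(ωT) + (ẋ₀/ω)·sinh(ωT) ⇒ p·(1 − cosh) = x(T) − x₀·cosh − (ẋ₀/ω)·sinh
numerator   = -0.6572 − (-0.0565)·1.590557 − (-0.9196/3.6215)·1.236880 = -0.253255
denominator = 1 − 1.590557 = -0.590557
p = -0.253255 / -0.590557 = 0.4288

p = 0.4288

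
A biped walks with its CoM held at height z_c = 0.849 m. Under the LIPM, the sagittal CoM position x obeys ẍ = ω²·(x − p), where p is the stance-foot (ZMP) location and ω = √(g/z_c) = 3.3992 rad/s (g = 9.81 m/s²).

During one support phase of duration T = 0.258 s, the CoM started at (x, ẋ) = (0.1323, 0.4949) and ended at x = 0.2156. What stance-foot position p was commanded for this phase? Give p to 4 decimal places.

p = 0.2821

ωT = 3.3992·0.258 = 0.876994; cosh(ωT) = 1.409847, sinh(ωT) = 0.993815
x(T) = p + (x₀−p)·cosh(ωT) + (ẋ₀/ω)·sinh(ωT) ⇒ p·(1 − cosh) = x(T) − x₀·cosh − (ẋ₀/ω)·sinh
numerator   = 0.2156 − (0.1323)·1.409847 − (0.4949/3.3992)·0.993815 = -0.115615
denominator = 1 − 1.409847 = -0.409847
p = -0.115615 / -0.409847 = 0.2821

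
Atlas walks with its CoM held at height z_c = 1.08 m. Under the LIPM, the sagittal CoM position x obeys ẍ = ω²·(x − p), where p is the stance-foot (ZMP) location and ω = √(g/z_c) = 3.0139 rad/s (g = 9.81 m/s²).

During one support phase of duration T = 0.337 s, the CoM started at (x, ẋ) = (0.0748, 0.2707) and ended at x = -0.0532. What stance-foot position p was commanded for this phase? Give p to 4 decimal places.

p = 0.4945

ωT = 3.0139·0.337 = 1.015684; cosh(ωT) = 1.561703, sinh(ωT) = 1.199549
x(T) = p + (x₀−p)·cosh(ωT) + (ẋ₀/ω)·sinh(ωT) ⇒ p·(1 − cosh) = x(T) − x₀·cosh − (ẋ₀/ω)·sinh
numerator   = -0.0532 − (0.0748)·1.561703 − (0.2707/3.0139)·1.199549 = -0.277756
denominator = 1 − 1.561703 = -0.561703
p = -0.277756 / -0.561703 = 0.4945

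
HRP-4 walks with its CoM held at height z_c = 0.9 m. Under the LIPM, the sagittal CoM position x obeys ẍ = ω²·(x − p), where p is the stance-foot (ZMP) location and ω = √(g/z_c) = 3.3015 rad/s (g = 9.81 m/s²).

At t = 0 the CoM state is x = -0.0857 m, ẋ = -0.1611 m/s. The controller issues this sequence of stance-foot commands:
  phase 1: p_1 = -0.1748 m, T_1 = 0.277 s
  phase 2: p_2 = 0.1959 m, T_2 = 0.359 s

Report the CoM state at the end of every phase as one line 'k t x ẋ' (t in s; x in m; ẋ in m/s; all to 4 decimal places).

phase 1: p=-0.1748, T=0.277, ωT=0.914516, cosh=1.448138, sinh=1.047428; start (x,ẋ)=(-0.085700, -0.161100) → end (x,ẋ)=(-0.096881, 0.074820)
phase 2: p=0.1959, T=0.359, ωT=1.185238, cosh=1.788570, sinh=1.482897; start (x,ẋ)=(-0.096881, 0.074820) → end (x,ẋ)=(-0.294154, -1.299572)

1 0.2770 -0.0969 0.0748
2 0.6360 -0.2942 -1.2996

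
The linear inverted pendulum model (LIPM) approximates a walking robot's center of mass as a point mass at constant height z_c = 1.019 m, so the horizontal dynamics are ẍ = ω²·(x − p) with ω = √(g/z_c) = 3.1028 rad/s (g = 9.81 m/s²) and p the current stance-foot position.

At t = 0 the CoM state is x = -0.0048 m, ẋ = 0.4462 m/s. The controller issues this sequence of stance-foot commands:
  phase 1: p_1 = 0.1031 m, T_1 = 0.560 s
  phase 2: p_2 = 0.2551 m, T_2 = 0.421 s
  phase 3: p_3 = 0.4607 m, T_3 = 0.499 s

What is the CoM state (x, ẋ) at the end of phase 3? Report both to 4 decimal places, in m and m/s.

phase 1: p=0.1031, T=0.560, ωT=1.737568, cosh=2.929726, sinh=2.753778; start (x,ẋ)=(-0.004800, 0.446200) → end (x,ẋ)=(0.182991, 0.385301)
phase 2: p=0.2551, T=0.421, ωT=1.306279, cosh=1.981617, sinh=1.710791; start (x,ẋ)=(0.182991, 0.385301) → end (x,ẋ)=(0.324651, 0.380747)
phase 3: p=0.4607, T=0.499, ωT=1.548297, cosh=2.458032, sinh=2.245422; start (x,ẋ)=(0.324651, 0.380747) → end (x,ẋ)=(0.401826, -0.011975)

x = 0.4018, ẋ = -0.0120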